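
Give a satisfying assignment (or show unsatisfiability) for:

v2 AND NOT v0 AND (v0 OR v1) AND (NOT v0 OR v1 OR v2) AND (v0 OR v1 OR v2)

v0=F, v1=T, v2=T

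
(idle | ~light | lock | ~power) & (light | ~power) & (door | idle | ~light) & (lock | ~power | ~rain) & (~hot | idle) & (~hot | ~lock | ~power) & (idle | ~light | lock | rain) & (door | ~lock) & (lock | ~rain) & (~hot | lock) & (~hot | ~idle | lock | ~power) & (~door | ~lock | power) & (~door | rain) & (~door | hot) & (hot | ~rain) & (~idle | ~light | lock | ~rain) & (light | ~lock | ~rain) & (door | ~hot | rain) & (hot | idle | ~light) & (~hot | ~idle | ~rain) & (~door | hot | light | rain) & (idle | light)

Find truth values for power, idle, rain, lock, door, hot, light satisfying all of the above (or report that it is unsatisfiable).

power = True; idle = True; rain = False; lock = False; door = False; hot = False; light = True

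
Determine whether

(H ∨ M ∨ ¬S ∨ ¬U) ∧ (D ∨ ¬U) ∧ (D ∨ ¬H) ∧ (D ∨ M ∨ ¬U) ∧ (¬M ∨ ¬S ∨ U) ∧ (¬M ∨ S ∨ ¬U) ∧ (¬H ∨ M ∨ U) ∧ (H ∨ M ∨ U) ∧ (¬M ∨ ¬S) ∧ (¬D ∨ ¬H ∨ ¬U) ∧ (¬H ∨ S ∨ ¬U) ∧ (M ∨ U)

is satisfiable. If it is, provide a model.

M = True; U = False; S = False; D = True; H = False

Set M = True.
  then (¬M ∨ ¬S) forces S = False.
  then (¬M ∨ S ∨ ¬U) forces U = False.
Set D = True.
Set H = False.
All clauses satisfied.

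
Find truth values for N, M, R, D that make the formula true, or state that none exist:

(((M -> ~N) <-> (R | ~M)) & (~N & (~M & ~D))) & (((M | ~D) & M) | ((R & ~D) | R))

N = False, M = False, R = True, D = False

  ((M -> ~N) <-> (R | ~M)) & (~N & (~M & ~D)) = True
    (M -> ~N) <-> (R | ~M) = True
      M -> ~N = True
        ~N = True
      R | ~M = True
        ~M = True
    ~N & (~M & ~D) = True
      ~N = True
      ~M & ~D = True
        ~M = True
        ~D = True
  ((M | ~D) & M) | ((R & ~D) | R) = True
    (M | ~D) & M = False
      M | ~D = True
        ~D = True
    (R & ~D) | R = True
      R & ~D = True
        ~D = True
Both conjuncts True, so the formula holds.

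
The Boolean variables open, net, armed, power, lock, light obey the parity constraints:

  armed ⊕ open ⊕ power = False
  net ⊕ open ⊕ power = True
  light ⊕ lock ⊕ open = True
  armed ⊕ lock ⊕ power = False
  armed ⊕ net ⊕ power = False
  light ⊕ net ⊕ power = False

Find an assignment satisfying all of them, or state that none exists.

open: False, net: False, armed: True, power: True, lock: False, light: True

armed ⊕ open ⊕ power = T ⊕ F ⊕ T = False ✓
net ⊕ open ⊕ power = F ⊕ F ⊕ T = True ✓
light ⊕ lock ⊕ open = T ⊕ F ⊕ F = True ✓
armed ⊕ lock ⊕ power = T ⊕ F ⊕ T = False ✓
armed ⊕ net ⊕ power = T ⊕ F ⊕ T = False ✓
light ⊕ net ⊕ power = T ⊕ F ⊕ T = False ✓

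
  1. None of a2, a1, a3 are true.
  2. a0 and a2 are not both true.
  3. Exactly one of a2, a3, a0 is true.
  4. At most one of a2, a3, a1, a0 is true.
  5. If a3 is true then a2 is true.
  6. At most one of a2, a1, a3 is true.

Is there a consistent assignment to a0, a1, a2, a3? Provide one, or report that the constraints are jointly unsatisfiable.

a0=T, a1=F, a2=F, a3=F

  (1) {a2, a1, a3}: 0 true — none ✓
  (2) a0=T, a2=F — not both ✓
  (3) {a2, a3, a0}: 1 true — exactly one ✓
  (4) {a2, a3, a1, a0}: 1 true — at most one ✓
  (5) a3=F ⇒ a2: vacuous ✓
  (6) {a2, a1, a3}: 0 true — at most one ✓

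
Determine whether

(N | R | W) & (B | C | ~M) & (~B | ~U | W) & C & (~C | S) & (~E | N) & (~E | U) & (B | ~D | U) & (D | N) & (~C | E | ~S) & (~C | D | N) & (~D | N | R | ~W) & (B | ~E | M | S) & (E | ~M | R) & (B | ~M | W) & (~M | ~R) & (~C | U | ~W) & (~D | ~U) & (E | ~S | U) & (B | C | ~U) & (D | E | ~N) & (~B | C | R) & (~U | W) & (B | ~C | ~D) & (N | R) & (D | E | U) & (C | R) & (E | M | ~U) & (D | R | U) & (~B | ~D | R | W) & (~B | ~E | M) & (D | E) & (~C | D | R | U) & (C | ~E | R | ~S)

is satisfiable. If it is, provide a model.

E: True, N: True, R: False, C: True, D: False, U: True, M: True, S: True, W: True, B: True

Unit clause (C) forces C = True.
In (~C | S) only S is left, so S = True.
In (~C | E | ~S) only E is left, so E = True.
In (~E | N) only N is left, so N = True.
In (~E | U) only U is left, so U = True.
In (~D | ~U) only ~D is left, so D = False.
In (~U | W) only W is left, so W = True.
Set R = False.
Set M = True.
Set B = True.
All clauses satisfied.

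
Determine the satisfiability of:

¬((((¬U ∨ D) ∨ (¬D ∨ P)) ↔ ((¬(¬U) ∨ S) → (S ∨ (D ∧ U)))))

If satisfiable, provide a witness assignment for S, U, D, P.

S = False, U = True, D = False, P = False

  ¬((((¬U ∨ D) ∨ (¬D ∨ P)) ↔ ((¬(¬U) ∨ S) → (S ∨ (D ∧ U))))) = True
    ((¬U ∨ D) ∨ (¬D ∨ P)) ↔ ((¬(¬U) ∨ S) → (S ∨ (D ∧ U))) = False
      (¬U ∨ D) ∨ (¬D ∨ P) = True
        ¬U ∨ D = False
          ¬U = False
        ¬D ∨ P = True
          ¬D = True
      (¬(¬U) ∨ S) → (S ∨ (D ∧ U)) = False
        ¬(¬U) ∨ S = True
          ¬(¬U) = True
            ¬U = False
        S ∨ (D ∧ U) = False
          D ∧ U = False
The formula evaluates to True.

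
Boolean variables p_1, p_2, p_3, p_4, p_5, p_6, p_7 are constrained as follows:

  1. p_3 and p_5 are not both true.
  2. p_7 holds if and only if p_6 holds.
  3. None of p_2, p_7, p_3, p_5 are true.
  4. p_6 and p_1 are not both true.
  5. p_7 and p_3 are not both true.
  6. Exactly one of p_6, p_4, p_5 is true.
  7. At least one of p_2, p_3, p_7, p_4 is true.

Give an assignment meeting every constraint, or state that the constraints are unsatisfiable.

p_1 = False, p_2 = False, p_3 = False, p_4 = True, p_5 = False, p_6 = False, p_7 = False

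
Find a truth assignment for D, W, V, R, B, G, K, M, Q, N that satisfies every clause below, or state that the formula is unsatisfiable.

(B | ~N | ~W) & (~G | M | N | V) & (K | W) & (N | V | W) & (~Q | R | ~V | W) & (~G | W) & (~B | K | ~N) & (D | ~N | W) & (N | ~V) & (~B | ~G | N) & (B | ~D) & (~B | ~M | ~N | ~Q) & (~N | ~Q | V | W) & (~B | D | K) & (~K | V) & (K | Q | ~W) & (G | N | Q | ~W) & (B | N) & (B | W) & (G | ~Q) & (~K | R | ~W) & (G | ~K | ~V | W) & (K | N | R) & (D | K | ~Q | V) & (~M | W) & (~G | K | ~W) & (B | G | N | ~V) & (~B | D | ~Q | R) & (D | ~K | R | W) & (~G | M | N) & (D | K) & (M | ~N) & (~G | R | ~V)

D = True; W = True; V = True; R = True; B = True; G = False; K = True; M = True; Q = False; N = True

Set D = True.
  then (B | ~D) forces B = True.
Set W = True.
Try V = False:
  (~K | V) forces K = False.
  (~B | K | ~N) forces N = False.
  (~B | ~G | N) forces G = False.
  (K | Q | ~W) forces Q = True.
  clause (G | ~Q) is falsified — backtrack.
So V = True.
  then (N | ~V) forces N = True.
  then (M | ~N) forces M = True.
  then (~B | K | ~N) forces K = True.
  then (~B | ~M | ~N | ~Q) forces Q = False.
  then (~K | R | ~W) forces R = True.
Set G = False.
All clauses satisfied.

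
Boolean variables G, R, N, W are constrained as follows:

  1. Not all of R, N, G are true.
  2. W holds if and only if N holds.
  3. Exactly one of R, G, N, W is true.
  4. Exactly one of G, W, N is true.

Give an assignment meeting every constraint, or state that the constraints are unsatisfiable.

G = True, R = False, N = False, W = False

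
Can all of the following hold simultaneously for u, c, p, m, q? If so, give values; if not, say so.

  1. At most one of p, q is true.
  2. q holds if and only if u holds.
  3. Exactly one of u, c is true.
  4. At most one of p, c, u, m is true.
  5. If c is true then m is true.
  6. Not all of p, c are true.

u: True, c: False, p: False, m: False, q: True

  (1) {p, q}: 1 true — at most one ✓
  (2) q=T, u=T — same ✓
  (3) {u, c}: 1 true — exactly one ✓
  (4) {p, c, u, m}: 1 true — at most one ✓
  (5) c=F ⇒ m: vacuous ✓
  (6) {p, c}: 0/2 true — not all ✓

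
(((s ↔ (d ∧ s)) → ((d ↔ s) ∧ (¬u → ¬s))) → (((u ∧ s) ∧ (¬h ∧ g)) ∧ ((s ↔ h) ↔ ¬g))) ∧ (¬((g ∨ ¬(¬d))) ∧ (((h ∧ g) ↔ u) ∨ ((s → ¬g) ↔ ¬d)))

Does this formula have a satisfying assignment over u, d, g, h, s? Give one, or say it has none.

No satisfying assignment exists.

Case g = True: the conjunct ¬((g ∨ ¬(¬d))) becomes ¬((True ∨ ¬(¬d))) = False.
Case g = False: the formula simplifies to ¬(((s ↔ (d ∧ s)) → ((d ↔ s) ∧ (¬u → ¬s)))) ∧ (¬(¬(¬d)) ∧ (¬u ∨ ¬d)).
  d = True: the conjunct ¬(¬(¬d)) becomes ¬(¬False) = False.
  d = False: simplifies to ¬((¬s → (¬s ∧ (¬u → ¬s)))).
    s = True: this becomes ¬((False → False)) = False.
    s = False: this becomes ¬((True → True)) = False.
Both cases fail — unsatisfiable.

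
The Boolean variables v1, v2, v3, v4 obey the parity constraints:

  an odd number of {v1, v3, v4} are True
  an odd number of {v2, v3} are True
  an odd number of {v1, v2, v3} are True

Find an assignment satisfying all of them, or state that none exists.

v1 = False; v2 = False; v3 = True; v4 = False

{v1, v3, v4}: 1 true → odd ✓
{v2, v3}: 1 true → odd ✓
{v1, v2, v3}: 1 true → odd ✓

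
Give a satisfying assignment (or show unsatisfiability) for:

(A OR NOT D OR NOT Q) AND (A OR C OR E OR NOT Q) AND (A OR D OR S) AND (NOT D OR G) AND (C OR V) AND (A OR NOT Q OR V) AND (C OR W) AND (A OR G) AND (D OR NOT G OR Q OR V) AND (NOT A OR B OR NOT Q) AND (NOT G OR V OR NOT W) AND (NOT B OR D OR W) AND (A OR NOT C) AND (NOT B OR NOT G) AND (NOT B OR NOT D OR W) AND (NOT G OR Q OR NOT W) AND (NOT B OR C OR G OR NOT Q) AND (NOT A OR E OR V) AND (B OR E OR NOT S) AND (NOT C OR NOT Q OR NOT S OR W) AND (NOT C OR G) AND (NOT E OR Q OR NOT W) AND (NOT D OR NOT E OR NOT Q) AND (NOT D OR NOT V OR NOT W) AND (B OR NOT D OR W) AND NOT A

Unit clause (NOT A) forces A = False.
In (A OR G) only G is left, so G = True.
In (A OR NOT C) only NOT C is left, so C = False.
In (NOT B OR NOT G) only NOT B is left, so B = False.
In (C OR V) only V is left, so V = True.
In (C OR W) only W is left, so W = True.
In (NOT G OR Q OR NOT W) only Q is left, so Q = True.
In (NOT D OR NOT V OR NOT W) only NOT D is left, so D = False.
In (A OR C OR E OR NOT Q) only E is left, so E = True.
In (A OR D OR S) only S is left, so S = True.
All clauses satisfied.

G=T; A=F; D=F; S=T; W=T; B=F; E=T; V=T; Q=T; C=F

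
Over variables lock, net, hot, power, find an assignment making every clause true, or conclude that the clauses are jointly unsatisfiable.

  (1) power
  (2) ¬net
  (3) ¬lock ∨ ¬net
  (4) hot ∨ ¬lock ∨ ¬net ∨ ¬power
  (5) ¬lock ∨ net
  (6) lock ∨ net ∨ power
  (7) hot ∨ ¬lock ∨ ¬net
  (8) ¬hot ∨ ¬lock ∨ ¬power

Unit clause (power) forces power = True.
Unit clause (¬net) forces net = False.
In (¬lock ∨ net) only ¬lock is left, so lock = False.
Set hot = False.
All clauses satisfied.

lock = False; net = False; hot = False; power = True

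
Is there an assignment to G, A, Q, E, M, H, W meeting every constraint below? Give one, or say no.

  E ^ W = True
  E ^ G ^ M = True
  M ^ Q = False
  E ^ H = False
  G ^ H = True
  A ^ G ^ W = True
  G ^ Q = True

G = True, A = True, Q = False, E = False, M = False, H = False, W = True

E ^ W = F ^ T = True ✓
E ^ G ^ M = F ^ T ^ F = True ✓
M ^ Q = F ^ F = False ✓
E ^ H = F ^ F = False ✓
G ^ H = T ^ F = True ✓
A ^ G ^ W = T ^ T ^ T = True ✓
G ^ Q = T ^ F = True ✓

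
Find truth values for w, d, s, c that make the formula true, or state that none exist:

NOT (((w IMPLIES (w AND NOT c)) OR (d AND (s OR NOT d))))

w = True, d = False, s = False, c = True

  NOT (((w IMPLIES (w AND NOT c)) OR (d AND (s OR NOT d)))) = True
    (w IMPLIES (w AND NOT c)) OR (d AND (s OR NOT d)) = False
      w IMPLIES (w AND NOT c) = False
        w AND NOT c = False
          NOT c = False
      d AND (s OR NOT d) = False
        s OR NOT d = True
          NOT d = True
The formula evaluates to True.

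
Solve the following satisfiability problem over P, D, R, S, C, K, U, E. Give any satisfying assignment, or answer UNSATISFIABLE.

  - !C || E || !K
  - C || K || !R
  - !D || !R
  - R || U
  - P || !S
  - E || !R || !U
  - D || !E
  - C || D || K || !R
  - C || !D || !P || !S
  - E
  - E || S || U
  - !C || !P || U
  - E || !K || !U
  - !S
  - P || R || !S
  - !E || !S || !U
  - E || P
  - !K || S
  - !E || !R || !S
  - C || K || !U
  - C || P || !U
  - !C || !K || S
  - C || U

Unit clause (E) forces E = True.
Unit clause (!S) forces S = False.
In (!K || S) only !K is left, so K = False.
In (D || !E) only D is left, so D = True.
In (!D || !R) only !R is left, so R = False.
In (R || U) only U is left, so U = True.
In (C || K || !U) only C is left, so C = True.
Set P = True.
All clauses satisfied.

P=T, D=T, R=F, S=F, C=T, K=F, U=T, E=T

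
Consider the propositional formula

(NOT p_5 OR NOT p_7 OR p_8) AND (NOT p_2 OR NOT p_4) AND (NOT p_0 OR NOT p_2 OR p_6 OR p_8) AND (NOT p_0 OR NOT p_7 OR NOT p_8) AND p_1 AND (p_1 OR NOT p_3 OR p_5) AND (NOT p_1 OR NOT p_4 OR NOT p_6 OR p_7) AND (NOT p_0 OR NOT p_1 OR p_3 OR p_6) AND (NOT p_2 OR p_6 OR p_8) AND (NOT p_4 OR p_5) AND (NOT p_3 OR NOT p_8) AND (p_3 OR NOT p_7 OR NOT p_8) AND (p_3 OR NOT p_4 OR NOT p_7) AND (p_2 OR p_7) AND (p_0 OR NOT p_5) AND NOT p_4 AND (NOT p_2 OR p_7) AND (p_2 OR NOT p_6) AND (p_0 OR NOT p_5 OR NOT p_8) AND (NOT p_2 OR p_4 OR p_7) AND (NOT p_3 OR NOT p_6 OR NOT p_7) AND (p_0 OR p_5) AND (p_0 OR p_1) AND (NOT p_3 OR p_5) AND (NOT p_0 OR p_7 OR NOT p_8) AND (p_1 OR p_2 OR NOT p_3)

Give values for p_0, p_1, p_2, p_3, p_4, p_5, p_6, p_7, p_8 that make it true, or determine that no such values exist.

p_0=T; p_1=T; p_2=T; p_3=F; p_4=F; p_5=F; p_6=T; p_7=T; p_8=F

Unit clause (p_1) forces p_1 = True.
Unit clause (NOT p_4) forces p_4 = False.
Try p_0 = False:
  (p_0 OR NOT p_5) forces p_5 = False.
  clause (p_0 OR p_5) is falsified — backtrack.
So p_0 = True.
Set p_2 = True.
  then (NOT p_2 OR p_7) forces p_7 = True.
  then (NOT p_0 OR NOT p_7 OR NOT p_8) forces p_8 = False.
  then (NOT p_2 OR p_6 OR p_8) forces p_6 = True.
  then (NOT p_3 OR NOT p_6 OR NOT p_7) forces p_3 = False.
  then (NOT p_5 OR NOT p_7 OR p_8) forces p_5 = False.
All clauses satisfied.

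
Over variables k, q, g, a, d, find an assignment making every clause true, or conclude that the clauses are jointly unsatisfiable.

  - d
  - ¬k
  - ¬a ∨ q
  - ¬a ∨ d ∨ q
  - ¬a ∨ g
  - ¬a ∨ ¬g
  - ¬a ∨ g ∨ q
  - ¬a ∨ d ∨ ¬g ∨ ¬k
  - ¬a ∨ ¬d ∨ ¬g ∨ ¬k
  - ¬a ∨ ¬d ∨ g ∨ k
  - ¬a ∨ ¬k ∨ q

Unit clause (d) forces d = True.
Unit clause (¬k) forces k = False.
Set q = True.
Set g = False.
  then (¬a ∨ g) forces a = False.
All clauses satisfied.

k = False; q = True; g = False; a = False; d = True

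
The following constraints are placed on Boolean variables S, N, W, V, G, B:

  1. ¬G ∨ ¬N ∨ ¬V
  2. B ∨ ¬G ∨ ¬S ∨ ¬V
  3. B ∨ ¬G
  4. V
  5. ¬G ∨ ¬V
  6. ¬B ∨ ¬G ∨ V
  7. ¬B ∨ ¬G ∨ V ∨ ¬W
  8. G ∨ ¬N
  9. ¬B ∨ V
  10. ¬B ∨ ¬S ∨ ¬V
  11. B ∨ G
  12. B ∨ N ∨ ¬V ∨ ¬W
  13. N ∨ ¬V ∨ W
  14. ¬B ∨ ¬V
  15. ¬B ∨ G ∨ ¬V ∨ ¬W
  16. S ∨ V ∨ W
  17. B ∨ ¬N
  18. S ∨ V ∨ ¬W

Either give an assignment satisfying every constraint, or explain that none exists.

Case B = True:
  (V) forces V = True.
  Clause (¬B ∨ ¬V) is falsified — contradiction.
Case B = False:
  (B ∨ ¬G) forces G = False.
  Clause (B ∨ G) is falsified — contradiction.
Both cases fail, so the formula is unsatisfiable.

Unsatisfiable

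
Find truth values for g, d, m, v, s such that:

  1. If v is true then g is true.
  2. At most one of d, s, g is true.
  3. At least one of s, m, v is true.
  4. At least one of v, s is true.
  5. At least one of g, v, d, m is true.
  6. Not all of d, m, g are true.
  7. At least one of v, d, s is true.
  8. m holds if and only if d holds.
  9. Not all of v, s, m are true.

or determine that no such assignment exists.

g=T; d=F; m=F; v=T; s=F

  (1) v=T ⇒ g: T ✓
  (2) {d, s, g}: 1 true — at most one ✓
  (3) {s, m, v}: 1 true — at least one ✓
  (4) {v, s}: 1 true — at least one ✓
  (5) {g, v, d, m}: 2 true — at least one ✓
  (6) {d, m, g}: 1/3 true — not all ✓
  (7) {v, d, s}: 1 true — at least one ✓
  (8) m=F, d=F — same ✓
  (9) {v, s, m}: 1/3 true — not all ✓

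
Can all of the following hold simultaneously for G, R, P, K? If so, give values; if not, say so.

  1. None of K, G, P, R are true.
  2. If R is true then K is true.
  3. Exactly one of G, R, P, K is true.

Case G = True:
  Constraint (1) is violated (G=T) — contradiction.
Case G = False:
  (1) forces K = False.
  (1) forces P = False.
  (1) forces R = False.
  Constraint (3) is violated (G=F, R=F, P=F, K=F) — contradiction.
Both cases fail — unsatisfiable.

No satisfying assignment exists.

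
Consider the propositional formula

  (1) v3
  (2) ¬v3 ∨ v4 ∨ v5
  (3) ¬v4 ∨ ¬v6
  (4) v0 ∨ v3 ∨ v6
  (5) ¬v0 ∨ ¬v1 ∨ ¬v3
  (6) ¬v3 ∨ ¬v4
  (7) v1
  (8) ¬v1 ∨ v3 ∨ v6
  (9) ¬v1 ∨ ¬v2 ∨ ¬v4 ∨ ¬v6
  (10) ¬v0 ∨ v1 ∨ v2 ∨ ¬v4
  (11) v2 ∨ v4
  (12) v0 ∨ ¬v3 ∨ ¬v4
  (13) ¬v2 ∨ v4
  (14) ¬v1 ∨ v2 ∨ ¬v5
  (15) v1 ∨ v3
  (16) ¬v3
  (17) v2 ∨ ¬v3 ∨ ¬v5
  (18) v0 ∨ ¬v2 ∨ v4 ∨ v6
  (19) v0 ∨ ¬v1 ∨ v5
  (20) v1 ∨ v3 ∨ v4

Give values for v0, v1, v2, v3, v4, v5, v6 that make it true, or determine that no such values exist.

The formula is unsatisfiable.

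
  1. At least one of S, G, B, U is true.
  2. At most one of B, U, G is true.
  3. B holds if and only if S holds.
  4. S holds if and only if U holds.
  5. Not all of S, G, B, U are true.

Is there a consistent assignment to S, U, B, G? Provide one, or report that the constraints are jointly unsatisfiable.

S = False; U = False; B = False; G = True

  (1) {S, G, B, U}: 1 true — at least one ✓
  (2) {B, U, G}: 1 true — at most one ✓
  (3) B=F, S=F — same ✓
  (4) S=F, U=F — same ✓
  (5) {S, G, B, U}: 1/4 true — not all ✓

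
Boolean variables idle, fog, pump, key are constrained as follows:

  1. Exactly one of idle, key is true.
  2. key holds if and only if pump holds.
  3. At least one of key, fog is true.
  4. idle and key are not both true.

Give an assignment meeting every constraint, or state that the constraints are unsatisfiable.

idle = False; fog = False; pump = True; key = True

  (1) {idle, key}: 1 true — exactly one ✓
  (2) key=T, pump=T — same ✓
  (3) {key, fog}: 1 true — at least one ✓
  (4) idle=F, key=T — not both ✓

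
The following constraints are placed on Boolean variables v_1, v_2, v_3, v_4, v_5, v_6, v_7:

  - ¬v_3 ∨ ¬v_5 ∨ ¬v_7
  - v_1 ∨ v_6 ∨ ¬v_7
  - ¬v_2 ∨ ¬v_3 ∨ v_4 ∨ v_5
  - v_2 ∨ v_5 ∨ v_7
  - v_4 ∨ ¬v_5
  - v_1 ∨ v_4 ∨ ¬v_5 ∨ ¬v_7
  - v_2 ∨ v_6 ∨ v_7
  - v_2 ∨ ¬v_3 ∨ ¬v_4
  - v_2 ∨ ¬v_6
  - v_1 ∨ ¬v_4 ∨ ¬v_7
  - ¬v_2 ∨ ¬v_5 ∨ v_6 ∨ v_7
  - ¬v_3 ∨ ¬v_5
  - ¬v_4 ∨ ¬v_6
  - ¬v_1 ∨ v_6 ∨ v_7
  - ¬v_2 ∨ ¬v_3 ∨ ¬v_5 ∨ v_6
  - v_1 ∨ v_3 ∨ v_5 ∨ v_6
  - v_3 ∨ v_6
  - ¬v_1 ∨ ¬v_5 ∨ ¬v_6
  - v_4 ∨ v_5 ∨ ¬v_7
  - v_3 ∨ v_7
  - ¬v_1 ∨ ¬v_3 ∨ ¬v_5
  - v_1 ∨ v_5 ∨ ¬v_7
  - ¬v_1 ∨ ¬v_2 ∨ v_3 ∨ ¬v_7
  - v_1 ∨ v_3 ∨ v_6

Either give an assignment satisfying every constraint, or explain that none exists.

v_1=F; v_2=T; v_3=T; v_4=T; v_5=F; v_6=F; v_7=F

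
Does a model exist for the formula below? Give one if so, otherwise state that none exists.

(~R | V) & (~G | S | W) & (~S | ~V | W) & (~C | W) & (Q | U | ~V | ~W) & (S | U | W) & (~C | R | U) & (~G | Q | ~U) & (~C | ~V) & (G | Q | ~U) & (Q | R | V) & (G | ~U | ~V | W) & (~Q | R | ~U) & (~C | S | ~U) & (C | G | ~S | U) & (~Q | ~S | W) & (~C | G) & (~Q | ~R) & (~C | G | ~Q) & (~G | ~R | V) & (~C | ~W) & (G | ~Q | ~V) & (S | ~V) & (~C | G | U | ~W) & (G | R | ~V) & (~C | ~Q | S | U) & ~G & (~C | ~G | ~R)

Unit clause (~G) forces G = False.
In (~C | G) only ~C is left, so C = False.
Set W = True.
Set V = False.
  then (~R | V) forces R = False.
  then (Q | R | V) forces Q = True.
  then (~Q | R | ~U) forces U = False.
  then (C | G | ~S | U) forces S = False.
All clauses satisfied.

C=F, W=T, G=F, V=F, Q=T, S=F, R=F, U=F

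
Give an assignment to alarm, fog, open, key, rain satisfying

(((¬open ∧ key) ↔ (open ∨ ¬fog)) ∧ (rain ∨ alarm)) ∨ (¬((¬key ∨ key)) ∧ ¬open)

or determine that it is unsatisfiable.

alarm = True, fog = True, open = False, key = False, rain = True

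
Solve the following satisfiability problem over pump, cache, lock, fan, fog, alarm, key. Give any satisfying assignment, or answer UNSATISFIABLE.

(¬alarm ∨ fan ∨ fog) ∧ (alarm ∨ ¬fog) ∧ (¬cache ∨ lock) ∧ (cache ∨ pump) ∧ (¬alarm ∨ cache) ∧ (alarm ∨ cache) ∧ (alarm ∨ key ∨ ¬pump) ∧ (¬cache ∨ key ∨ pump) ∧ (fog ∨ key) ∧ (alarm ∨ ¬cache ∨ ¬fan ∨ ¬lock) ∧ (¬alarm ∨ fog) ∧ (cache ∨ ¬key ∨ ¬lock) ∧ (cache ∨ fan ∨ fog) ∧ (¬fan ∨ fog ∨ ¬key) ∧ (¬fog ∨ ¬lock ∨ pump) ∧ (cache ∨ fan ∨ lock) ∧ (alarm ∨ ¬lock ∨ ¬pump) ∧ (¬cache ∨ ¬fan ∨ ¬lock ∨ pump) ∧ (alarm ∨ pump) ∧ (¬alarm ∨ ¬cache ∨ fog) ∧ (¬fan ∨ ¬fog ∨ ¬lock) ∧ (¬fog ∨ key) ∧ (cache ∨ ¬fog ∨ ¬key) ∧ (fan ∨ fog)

pump = True, cache = True, lock = True, fan = False, fog = True, alarm = True, key = True

Set pump = True.
Try cache = False:
  (¬alarm ∨ cache) forces alarm = False.
  clause (alarm ∨ cache) is falsified — backtrack.
So cache = True.
  then (¬cache ∨ lock) forces lock = True.
  then (alarm ∨ ¬lock ∨ ¬pump) forces alarm = True.
  then (¬alarm ∨ ¬cache ∨ fog) forces fog = True.
  then (¬fan ∨ ¬fog ∨ ¬lock) forces fan = False.
  then (¬fog ∨ key) forces key = True.
All clauses satisfied.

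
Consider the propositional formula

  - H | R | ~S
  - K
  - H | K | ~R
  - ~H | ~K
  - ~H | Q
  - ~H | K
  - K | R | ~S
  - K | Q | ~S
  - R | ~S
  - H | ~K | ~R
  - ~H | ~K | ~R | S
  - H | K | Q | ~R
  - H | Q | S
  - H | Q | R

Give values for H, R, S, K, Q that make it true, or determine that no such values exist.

Unit clause (K) forces K = True.
In (~H | ~K) only ~H is left, so H = False.
In (H | ~K | ~R) only ~R is left, so R = False.
In (H | Q | R) only Q is left, so Q = True.
In (H | R | ~S) only ~S is left, so S = False.
All clauses satisfied.

H=F, R=F, S=F, K=T, Q=T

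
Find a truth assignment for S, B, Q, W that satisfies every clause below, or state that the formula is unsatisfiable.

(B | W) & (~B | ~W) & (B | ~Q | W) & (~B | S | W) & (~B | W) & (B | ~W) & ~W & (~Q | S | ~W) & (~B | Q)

Case W = True:
  Clause (~W) is falsified — contradiction.
Case W = False:
  (B | W) forces B = True.
  Clause (~B | W) is falsified — contradiction.
Both cases fail, so the formula is unsatisfiable.

Unsatisfiable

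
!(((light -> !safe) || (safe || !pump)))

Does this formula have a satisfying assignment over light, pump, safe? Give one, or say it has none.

Unsatisfiable — no assignment works.

Case safe = True: the formula becomes !((!light || True)) = False.
Case safe = False: the formula becomes !((True || !pump)) = False.
Both cases fail — unsatisfiable.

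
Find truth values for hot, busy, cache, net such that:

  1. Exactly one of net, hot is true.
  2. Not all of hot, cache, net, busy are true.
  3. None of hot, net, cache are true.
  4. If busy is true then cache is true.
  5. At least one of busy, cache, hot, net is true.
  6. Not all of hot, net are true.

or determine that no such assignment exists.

Unsatisfiable — no assignment works.

Case hot = True:
  Constraint (3) is violated (hot=T) — contradiction.
Case hot = False:
  (1) with hot=F forces net = True.
  Constraint (3) is violated (net=T) — contradiction.
Both cases fail — unsatisfiable.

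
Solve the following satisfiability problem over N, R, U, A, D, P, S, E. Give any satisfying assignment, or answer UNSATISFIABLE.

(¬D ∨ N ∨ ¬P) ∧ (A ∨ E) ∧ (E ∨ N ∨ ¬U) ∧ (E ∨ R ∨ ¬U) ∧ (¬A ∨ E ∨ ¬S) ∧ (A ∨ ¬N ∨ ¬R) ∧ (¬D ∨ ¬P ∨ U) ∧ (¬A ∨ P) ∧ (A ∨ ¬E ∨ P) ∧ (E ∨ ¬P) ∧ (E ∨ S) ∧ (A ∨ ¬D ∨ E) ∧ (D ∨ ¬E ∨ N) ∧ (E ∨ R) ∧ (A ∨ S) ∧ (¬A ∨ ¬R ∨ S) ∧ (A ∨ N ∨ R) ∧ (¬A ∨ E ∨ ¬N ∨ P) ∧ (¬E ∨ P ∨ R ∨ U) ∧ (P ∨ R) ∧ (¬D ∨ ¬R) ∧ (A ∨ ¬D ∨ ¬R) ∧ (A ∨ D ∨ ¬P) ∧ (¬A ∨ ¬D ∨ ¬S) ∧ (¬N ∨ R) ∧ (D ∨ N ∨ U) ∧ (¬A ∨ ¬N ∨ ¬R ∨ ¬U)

N: True; R: True; U: False; A: True; D: False; P: True; S: True; E: True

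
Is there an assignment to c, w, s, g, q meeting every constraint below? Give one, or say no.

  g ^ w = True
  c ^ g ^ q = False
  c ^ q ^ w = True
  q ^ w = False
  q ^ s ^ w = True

c=T; w=F; s=T; g=T; q=F

g ^ w = T ^ F = True ✓
c ^ g ^ q = T ^ T ^ F = False ✓
c ^ q ^ w = T ^ F ^ F = True ✓
q ^ w = F ^ F = False ✓
q ^ s ^ w = F ^ T ^ F = True ✓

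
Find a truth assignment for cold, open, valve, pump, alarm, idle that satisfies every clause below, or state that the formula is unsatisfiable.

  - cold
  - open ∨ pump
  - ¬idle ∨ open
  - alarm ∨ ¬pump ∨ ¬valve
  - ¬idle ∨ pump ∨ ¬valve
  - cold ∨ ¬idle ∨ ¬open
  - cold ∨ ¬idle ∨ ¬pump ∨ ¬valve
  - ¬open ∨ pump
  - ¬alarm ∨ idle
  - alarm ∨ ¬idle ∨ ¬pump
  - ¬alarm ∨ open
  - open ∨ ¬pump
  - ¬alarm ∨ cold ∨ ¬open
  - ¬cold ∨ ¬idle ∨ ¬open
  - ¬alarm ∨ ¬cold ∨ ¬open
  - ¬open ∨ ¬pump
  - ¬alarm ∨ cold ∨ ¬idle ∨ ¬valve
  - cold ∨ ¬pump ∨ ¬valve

Case open = True:
  (cold) forces cold = True.
  (¬open ∨ pump) forces pump = True.
  Clause (¬open ∨ ¬pump) is falsified — contradiction.
Case open = False:
  (cold) forces cold = True.
  (open ∨ pump) forces pump = True.
  Clause (open ∨ ¬pump) is falsified — contradiction.
Both cases fail, so the formula is unsatisfiable.

No satisfying assignment exists.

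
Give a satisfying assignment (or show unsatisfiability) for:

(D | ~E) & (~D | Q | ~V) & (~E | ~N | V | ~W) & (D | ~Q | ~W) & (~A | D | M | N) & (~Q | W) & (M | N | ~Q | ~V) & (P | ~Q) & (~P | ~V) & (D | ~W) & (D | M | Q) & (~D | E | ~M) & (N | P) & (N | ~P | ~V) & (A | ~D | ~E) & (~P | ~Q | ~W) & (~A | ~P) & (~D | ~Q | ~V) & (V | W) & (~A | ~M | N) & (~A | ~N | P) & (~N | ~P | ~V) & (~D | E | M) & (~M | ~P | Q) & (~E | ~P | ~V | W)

D: False, Q: False, N: True, E: False, V: True, P: False, W: False, M: True, A: False

Set D = False.
  then (D | ~E) forces E = False.
  then (D | ~W) forces W = False.
  then (V | W) forces V = True.
  then (~Q | W) forces Q = False.
  then (~P | ~V) forces P = False.
  then (D | M | Q) forces M = True.
  then (N | P) forces N = True.
  then (~A | ~N | P) forces A = False.
All clauses satisfied.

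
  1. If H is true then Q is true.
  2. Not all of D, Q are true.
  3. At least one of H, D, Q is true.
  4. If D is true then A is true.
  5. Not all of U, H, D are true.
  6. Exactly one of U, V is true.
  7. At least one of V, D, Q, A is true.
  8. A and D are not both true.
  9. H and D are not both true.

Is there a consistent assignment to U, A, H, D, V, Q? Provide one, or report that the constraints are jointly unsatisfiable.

U = False, A = True, H = False, D = False, V = True, Q = True

  (1) H=F ⇒ Q: vacuous ✓
  (2) {D, Q}: 1/2 true — not all ✓
  (3) {H, D, Q}: 1 true — at least one ✓
  (4) D=F ⇒ A: vacuous ✓
  (5) {U, H, D}: 0/3 true — not all ✓
  (6) {U, V}: 1 true — exactly one ✓
  (7) {V, D, Q, A}: 3 true — at least one ✓
  (8) A=T, D=F — not both ✓
  (9) H=F, D=F — not both ✓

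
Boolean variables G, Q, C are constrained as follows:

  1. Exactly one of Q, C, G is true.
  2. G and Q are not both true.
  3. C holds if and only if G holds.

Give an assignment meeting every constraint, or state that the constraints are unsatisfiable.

G = False; Q = True; C = False

  (1) {Q, C, G}: 1 true — exactly one ✓
  (2) G=F, Q=T — not both ✓
  (3) C=F, G=F — same ✓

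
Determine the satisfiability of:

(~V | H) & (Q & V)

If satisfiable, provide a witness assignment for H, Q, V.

H=T; Q=T; V=T

  ~V | H = True
    ~V = False
  Q & V = True
Both conjuncts True, so the formula holds.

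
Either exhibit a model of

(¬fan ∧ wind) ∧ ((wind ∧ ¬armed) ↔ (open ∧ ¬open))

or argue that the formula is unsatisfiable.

fan: False, wind: True, open: False, armed: True

  ¬fan ∧ wind = True
    ¬fan = True
  (wind ∧ ¬armed) ↔ (open ∧ ¬open) = True
    wind ∧ ¬armed = False
      ¬armed = False
    open ∧ ¬open = False
      ¬open = True
Both conjuncts True, so the formula holds.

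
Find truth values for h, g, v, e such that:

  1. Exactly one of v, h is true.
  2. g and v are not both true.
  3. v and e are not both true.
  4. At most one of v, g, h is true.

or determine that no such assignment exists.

h: True, g: False, v: False, e: True

  (1) {v, h}: 1 true — exactly one ✓
  (2) g=F, v=F — not both ✓
  (3) v=F, e=T — not both ✓
  (4) {v, g, h}: 1 true — at most one ✓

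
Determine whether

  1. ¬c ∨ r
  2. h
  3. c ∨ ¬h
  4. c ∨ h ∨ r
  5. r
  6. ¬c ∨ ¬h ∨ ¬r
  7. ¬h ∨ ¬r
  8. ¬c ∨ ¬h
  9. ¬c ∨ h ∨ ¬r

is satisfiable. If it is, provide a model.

Case r = True:
  (h) forces h = True.
  Clause (¬h ∨ ¬r) is falsified — contradiction.
Case r = False:
  Clause (r) is falsified — contradiction.
Both cases fail, so the formula is unsatisfiable.

No satisfying assignment exists.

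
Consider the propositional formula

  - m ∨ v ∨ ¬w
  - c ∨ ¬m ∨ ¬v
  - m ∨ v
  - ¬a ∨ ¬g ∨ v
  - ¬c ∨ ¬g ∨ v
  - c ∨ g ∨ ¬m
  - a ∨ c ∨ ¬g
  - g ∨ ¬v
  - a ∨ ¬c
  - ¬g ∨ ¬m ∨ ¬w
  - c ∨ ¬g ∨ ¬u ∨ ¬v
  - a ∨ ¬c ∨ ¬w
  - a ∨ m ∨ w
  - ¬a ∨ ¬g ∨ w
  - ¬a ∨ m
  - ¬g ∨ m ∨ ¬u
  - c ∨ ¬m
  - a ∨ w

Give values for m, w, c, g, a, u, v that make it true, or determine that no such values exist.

m = True, w = False, c = True, g = False, a = True, u = False, v = False

Try m = False:
  (m ∨ v) forces v = True.
  (g ∨ ¬v) forces g = True.
  (¬a ∨ m) forces a = False.
  (a ∨ c ∨ ¬g) forces c = True.
  clause (a ∨ ¬c) is falsified — backtrack.
So m = True.
  then (c ∨ ¬m) forces c = True.
  then (a ∨ ¬c) forces a = True.
Set w = False.
  then (¬a ∨ ¬g ∨ w) forces g = False.
  then (g ∨ ¬v) forces v = False.
Set u = False.
All clauses satisfied.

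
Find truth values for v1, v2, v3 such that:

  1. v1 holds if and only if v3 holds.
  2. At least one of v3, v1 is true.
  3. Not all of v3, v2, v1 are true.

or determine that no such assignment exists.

v1 = True; v2 = False; v3 = True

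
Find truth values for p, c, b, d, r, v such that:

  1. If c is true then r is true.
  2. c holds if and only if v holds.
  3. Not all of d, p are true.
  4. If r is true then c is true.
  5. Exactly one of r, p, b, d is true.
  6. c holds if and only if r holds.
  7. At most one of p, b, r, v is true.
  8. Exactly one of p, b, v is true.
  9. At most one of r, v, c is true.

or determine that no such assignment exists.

p = True, c = False, b = False, d = False, r = False, v = False

  (1) c=F ⇒ r: vacuous ✓
  (2) c=F, v=F — same ✓
  (3) {d, p}: 1/2 true — not all ✓
  (4) r=F ⇒ c: vacuous ✓
  (5) {r, p, b, d}: 1 true — exactly one ✓
  (6) c=F, r=F — same ✓
  (7) {p, b, r, v}: 1 true — at most one ✓
  (8) {p, b, v}: 1 true — exactly one ✓
  (9) {r, v, c}: 0 true — at most one ✓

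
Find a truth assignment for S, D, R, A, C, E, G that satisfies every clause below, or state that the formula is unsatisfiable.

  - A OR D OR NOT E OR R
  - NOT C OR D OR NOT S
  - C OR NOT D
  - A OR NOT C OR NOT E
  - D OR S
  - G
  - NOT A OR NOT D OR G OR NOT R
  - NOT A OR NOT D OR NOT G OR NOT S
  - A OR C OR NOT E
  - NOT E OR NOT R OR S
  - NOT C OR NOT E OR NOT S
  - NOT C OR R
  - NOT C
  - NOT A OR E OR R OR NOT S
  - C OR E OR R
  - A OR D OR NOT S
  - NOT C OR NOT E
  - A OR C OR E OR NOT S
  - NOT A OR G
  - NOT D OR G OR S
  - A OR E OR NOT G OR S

Unit clause (G) forces G = True.
Unit clause (NOT C) forces C = False.
In (C OR NOT D) only NOT D is left, so D = False.
In (D OR S) only S is left, so S = True.
In (A OR D OR NOT S) only A is left, so A = True.
Set R = True.
Set E = False.
All clauses satisfied.

S = True, D = False, R = True, A = True, C = False, E = False, G = True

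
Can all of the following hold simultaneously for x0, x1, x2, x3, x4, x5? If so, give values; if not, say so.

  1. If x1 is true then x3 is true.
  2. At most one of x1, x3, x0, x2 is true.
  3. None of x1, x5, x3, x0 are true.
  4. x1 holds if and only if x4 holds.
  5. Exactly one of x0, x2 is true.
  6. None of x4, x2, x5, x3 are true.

Case x2 = True:
  Constraint (6) is violated (x2=T) — contradiction.
Case x2 = False:
  (3) forces x1 = False.
  (3) forces x5 = False.
  (3) forces x3 = False.
  (3) forces x0 = False.
  Constraint (5) is violated (x0=F, x2=F) — contradiction.
Both cases fail — unsatisfiable.

No satisfying assignment exists.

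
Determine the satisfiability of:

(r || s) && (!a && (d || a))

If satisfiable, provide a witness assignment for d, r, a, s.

d = True; r = True; a = False; s = True

  r || s = True
  !a && (d || a) = True
    !a = True
    d || a = True
Both conjuncts True, so the formula holds.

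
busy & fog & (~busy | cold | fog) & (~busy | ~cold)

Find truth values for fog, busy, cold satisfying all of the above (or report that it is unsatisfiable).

Unit clause (busy) forces busy = True.
Unit clause (fog) forces fog = True.
In (~busy | ~cold) only ~cold is left, so cold = False.
All clauses satisfied.

fog: True, busy: True, cold: False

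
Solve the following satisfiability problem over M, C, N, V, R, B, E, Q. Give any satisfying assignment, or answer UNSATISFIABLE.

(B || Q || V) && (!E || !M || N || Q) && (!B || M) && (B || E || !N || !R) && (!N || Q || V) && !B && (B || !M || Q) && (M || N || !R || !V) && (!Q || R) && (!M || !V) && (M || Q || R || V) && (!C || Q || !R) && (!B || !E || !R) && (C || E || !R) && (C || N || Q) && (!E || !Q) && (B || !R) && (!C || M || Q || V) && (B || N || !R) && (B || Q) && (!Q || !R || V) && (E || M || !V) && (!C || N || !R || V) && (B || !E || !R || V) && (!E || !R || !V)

Unsatisfiable

Case B = True:
  Clause (!B) is falsified — contradiction.
Case B = False:
  (B || !R) forces R = False.
  (!Q || R) forces Q = False.
  Clause (B || Q) is falsified — contradiction.
Both cases fail, so the formula is unsatisfiable.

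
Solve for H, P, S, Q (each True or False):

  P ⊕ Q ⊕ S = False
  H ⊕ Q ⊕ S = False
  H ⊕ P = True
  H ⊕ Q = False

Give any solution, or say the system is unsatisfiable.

Unsatisfiable — no assignment works.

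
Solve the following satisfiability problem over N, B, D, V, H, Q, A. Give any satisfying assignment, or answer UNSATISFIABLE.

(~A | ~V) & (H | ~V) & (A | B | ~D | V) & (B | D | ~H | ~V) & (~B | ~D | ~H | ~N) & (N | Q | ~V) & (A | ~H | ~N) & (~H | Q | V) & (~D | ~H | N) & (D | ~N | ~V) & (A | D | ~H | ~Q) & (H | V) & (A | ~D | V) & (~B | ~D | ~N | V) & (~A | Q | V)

Set N = True.
Set B = False.
Set D = True.
Try V = True:
  (~A | ~V) forces A = False.
  (H | ~V) forces H = True.
  clause (A | ~H | ~N) is falsified — backtrack.
So V = False.
  then (A | B | ~D | V) forces A = True.
  then (H | V) forces H = True.
  then (~A | Q | V) forces Q = True.
All clauses satisfied.

N: True, B: False, D: True, V: False, H: True, Q: True, A: True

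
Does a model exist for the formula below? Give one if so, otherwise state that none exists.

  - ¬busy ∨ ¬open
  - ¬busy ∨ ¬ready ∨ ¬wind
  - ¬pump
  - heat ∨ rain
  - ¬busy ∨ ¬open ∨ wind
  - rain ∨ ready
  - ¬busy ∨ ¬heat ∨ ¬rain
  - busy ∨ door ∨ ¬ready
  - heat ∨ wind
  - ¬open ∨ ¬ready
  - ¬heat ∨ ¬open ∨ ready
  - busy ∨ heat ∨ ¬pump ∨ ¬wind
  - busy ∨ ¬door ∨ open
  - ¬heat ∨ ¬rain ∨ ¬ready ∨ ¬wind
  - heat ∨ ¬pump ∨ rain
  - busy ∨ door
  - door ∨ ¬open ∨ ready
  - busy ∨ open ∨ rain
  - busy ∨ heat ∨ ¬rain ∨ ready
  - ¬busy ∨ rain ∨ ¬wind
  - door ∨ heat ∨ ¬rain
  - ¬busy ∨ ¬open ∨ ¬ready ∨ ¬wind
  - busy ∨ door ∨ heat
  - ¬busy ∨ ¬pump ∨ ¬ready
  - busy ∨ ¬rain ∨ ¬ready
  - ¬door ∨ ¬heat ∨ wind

pump=F; heat=T; ready=T; busy=T; wind=F; rain=F; door=F; open=F

Unit clause (¬pump) forces pump = False.
Set heat = True.
Set ready = True.
  then (¬open ∨ ¬ready) forces open = False.
Try busy = False:
  (busy ∨ door ∨ ¬ready) forces door = True.
  clause (busy ∨ ¬door ∨ open) is falsified — backtrack.
So busy = True.
  then (¬busy ∨ ¬ready ∨ ¬wind) forces wind = False.
  then (¬busy ∨ ¬heat ∨ ¬rain) forces rain = False.
  then (¬door ∨ ¬heat ∨ wind) forces door = False.
All clauses satisfied.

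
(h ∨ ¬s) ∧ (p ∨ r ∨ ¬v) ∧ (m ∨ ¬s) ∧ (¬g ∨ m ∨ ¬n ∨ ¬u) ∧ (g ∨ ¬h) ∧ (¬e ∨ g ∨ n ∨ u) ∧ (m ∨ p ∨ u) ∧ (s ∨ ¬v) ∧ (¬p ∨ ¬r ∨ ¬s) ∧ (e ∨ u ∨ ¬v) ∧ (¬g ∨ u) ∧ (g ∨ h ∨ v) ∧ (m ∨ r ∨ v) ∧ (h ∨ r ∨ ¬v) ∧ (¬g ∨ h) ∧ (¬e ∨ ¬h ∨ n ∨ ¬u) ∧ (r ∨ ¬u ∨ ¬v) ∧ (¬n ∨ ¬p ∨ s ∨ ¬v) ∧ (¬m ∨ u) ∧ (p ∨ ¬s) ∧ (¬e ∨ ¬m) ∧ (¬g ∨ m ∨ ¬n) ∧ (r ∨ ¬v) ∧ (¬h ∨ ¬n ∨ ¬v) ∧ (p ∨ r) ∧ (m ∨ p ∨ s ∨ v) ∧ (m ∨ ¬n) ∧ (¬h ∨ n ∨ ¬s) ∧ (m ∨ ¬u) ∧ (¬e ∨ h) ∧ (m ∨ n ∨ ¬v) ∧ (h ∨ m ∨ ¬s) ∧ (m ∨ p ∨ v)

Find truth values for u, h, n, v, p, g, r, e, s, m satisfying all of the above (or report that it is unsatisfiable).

Set u = True.
  then (m ∨ ¬u) forces m = True.
  then (¬e ∨ ¬m) forces e = False.
Try h = False:
  (h ∨ ¬s) forces s = False.
  (s ∨ ¬v) forces v = False.
  (g ∨ h ∨ v) forces g = True.
  clause (¬g ∨ h) is falsified — backtrack.
So h = True.
  then (g ∨ ¬h) forces g = True.
Set n = False.
  then (¬h ∨ n ∨ ¬s) forces s = False.
  then (s ∨ ¬v) forces v = False.
Set p = False.
  then (p ∨ r) forces r = True.
All clauses satisfied.

u = True, h = True, n = False, v = False, p = False, g = True, r = True, e = False, s = False, m = True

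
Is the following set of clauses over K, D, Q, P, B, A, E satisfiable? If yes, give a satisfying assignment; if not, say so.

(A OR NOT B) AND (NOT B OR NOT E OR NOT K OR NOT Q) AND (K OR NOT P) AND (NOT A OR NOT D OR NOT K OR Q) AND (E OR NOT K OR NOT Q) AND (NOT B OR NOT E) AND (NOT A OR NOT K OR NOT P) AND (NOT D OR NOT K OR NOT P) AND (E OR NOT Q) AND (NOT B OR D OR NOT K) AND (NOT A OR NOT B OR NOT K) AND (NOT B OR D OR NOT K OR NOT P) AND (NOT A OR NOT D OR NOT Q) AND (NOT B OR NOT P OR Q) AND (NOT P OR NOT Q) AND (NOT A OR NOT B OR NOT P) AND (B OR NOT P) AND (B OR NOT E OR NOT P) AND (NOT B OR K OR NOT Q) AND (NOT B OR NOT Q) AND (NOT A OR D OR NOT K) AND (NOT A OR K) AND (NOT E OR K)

Set K = True.
Set D = False.
  then (NOT B OR D OR NOT K) forces B = False.
  then (B OR NOT P) forces P = False.
  then (NOT A OR D OR NOT K) forces A = False.
Set Q = True.
  then (E OR NOT K OR NOT Q) forces E = True.
All clauses satisfied.

K = True; D = False; Q = True; P = False; B = False; A = False; E = True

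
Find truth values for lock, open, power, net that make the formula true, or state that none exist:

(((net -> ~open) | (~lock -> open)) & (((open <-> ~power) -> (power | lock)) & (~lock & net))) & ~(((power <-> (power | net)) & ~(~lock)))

lock: False, open: True, power: True, net: True

  ((net -> ~open) | (~lock -> open)) & (((open <-> ~power) -> (power | lock)) & (~lock & net)) = True
    (net -> ~open) | (~lock -> open) = True
      net -> ~open = False
        ~open = False
      ~lock -> open = True
        ~lock = True
    ((open <-> ~power) -> (power | lock)) & (~lock & net) = True
      (open <-> ~power) -> (power | lock) = True
        open <-> ~power = False
          ~power = False
        power | lock = True
      ~lock & net = True
        ~lock = True
  ~(((power <-> (power | net)) & ~(~lock))) = True
    (power <-> (power | net)) & ~(~lock) = False
      power <-> (power | net) = True
        power | net = True
      ~(~lock) = False
        ~lock = True
Both conjuncts True, so the formula holds.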